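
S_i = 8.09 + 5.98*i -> [8.09, 14.07, 20.05, 26.03, 32.01]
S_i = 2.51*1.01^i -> [2.51, 2.54, 2.56, 2.59, 2.61]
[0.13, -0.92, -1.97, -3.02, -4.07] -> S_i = 0.13 + -1.05*i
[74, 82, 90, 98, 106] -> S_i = 74 + 8*i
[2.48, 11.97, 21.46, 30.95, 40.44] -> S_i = 2.48 + 9.49*i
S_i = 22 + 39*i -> [22, 61, 100, 139, 178]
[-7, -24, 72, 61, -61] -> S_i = Random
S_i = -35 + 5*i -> [-35, -30, -25, -20, -15]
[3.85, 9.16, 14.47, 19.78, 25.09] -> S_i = 3.85 + 5.31*i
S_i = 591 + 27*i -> [591, 618, 645, 672, 699]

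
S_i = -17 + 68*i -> [-17, 51, 119, 187, 255]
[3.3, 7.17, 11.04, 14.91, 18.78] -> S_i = 3.30 + 3.87*i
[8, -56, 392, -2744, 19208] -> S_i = 8*-7^i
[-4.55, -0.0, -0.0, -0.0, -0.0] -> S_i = -4.55*0.00^i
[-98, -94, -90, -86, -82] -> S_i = -98 + 4*i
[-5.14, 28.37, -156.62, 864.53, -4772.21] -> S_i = -5.14*(-5.52)^i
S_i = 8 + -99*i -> [8, -91, -190, -289, -388]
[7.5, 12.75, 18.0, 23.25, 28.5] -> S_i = 7.50 + 5.25*i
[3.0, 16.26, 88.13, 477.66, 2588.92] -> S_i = 3.00*5.42^i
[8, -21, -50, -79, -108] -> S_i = 8 + -29*i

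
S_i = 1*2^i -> [1, 2, 4, 8, 16]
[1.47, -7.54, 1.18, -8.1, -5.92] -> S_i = Random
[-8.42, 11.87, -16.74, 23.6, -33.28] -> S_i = -8.42*(-1.41)^i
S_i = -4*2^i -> [-4, -8, -16, -32, -64]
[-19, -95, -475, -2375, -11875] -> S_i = -19*5^i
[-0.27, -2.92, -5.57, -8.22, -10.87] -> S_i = -0.27 + -2.65*i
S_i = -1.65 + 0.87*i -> [-1.65, -0.78, 0.09, 0.96, 1.83]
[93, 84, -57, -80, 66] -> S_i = Random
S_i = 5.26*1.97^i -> [5.26, 10.36, 20.41, 40.21, 79.22]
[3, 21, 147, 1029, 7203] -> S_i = 3*7^i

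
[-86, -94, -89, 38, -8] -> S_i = Random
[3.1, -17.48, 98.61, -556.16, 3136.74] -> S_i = 3.10*(-5.64)^i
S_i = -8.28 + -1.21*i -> [-8.28, -9.49, -10.7, -11.91, -13.12]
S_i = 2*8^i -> [2, 16, 128, 1024, 8192]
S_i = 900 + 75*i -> [900, 975, 1050, 1125, 1200]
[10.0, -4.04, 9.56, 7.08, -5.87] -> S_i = Random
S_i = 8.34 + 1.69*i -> [8.34, 10.03, 11.72, 13.41, 15.1]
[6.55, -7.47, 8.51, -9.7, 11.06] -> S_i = 6.55*(-1.14)^i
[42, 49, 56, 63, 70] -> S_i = 42 + 7*i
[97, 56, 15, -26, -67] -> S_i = 97 + -41*i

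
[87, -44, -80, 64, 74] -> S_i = Random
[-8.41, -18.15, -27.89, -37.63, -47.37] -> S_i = -8.41 + -9.74*i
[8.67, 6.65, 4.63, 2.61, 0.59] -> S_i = 8.67 + -2.02*i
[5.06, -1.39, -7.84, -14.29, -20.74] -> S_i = 5.06 + -6.45*i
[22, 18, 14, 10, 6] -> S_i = 22 + -4*i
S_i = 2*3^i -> [2, 6, 18, 54, 162]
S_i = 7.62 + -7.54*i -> [7.62, 0.08, -7.46, -15.0, -22.54]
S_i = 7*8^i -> [7, 56, 448, 3584, 28672]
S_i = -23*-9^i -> [-23, 207, -1863, 16767, -150903]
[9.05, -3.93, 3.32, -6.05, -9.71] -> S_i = Random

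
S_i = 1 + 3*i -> [1, 4, 7, 10, 13]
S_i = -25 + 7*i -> [-25, -18, -11, -4, 3]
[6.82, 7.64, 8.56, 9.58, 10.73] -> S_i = 6.82*1.12^i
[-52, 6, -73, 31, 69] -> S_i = Random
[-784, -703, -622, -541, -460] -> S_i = -784 + 81*i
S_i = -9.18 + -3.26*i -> [-9.18, -12.44, -15.7, -18.96, -22.22]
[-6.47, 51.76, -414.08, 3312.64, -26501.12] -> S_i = -6.47*(-8.00)^i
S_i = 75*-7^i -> [75, -525, 3675, -25725, 180075]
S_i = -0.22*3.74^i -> [-0.22, -0.82, -3.08, -11.51, -43.04]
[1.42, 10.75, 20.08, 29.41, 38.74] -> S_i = 1.42 + 9.33*i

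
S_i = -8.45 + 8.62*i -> [-8.45, 0.17, 8.79, 17.41, 26.03]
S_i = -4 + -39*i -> [-4, -43, -82, -121, -160]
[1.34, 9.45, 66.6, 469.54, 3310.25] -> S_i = 1.34*7.05^i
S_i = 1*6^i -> [1, 6, 36, 216, 1296]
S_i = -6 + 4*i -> [-6, -2, 2, 6, 10]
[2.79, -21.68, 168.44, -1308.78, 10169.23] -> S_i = 2.79*(-7.77)^i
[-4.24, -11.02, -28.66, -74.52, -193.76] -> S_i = -4.24*2.60^i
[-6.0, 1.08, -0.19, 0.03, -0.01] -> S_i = -6.00*(-0.18)^i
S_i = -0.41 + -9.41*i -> [-0.41, -9.82, -19.23, -28.64, -38.05]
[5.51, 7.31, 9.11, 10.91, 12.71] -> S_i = 5.51 + 1.80*i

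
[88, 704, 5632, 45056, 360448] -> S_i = 88*8^i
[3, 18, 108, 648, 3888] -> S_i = 3*6^i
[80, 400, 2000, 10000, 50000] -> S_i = 80*5^i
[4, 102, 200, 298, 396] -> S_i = 4 + 98*i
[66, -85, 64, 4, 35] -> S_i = Random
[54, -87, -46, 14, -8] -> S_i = Random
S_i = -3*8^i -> [-3, -24, -192, -1536, -12288]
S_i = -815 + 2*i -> [-815, -813, -811, -809, -807]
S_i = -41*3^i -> [-41, -123, -369, -1107, -3321]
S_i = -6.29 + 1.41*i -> [-6.29, -4.88, -3.47, -2.06, -0.65]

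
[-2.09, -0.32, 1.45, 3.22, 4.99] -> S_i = -2.09 + 1.77*i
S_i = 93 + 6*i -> [93, 99, 105, 111, 117]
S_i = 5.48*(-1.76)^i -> [5.48, -9.64, 16.97, -29.88, 52.58]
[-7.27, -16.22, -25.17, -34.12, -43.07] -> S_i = -7.27 + -8.95*i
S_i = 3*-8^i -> [3, -24, 192, -1536, 12288]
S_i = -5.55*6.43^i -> [-5.55, -35.69, -229.46, -1475.45, -9487.17]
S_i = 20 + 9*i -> [20, 29, 38, 47, 56]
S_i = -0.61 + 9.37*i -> [-0.61, 8.76, 18.13, 27.5, 36.87]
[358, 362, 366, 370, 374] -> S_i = 358 + 4*i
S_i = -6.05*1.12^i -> [-6.05, -6.78, -7.59, -8.5, -9.52]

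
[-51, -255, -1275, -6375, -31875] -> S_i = -51*5^i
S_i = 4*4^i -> [4, 16, 64, 256, 1024]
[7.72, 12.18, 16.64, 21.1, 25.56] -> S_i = 7.72 + 4.46*i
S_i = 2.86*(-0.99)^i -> [2.86, -2.83, 2.8, -2.78, 2.75]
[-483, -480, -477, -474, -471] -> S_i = -483 + 3*i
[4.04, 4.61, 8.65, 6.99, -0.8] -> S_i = Random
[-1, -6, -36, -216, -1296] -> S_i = -1*6^i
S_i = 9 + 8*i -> [9, 17, 25, 33, 41]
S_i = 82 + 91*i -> [82, 173, 264, 355, 446]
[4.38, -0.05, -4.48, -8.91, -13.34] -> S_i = 4.38 + -4.43*i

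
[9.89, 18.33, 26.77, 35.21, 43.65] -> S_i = 9.89 + 8.44*i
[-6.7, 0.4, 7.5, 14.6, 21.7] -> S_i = -6.70 + 7.10*i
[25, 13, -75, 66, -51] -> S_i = Random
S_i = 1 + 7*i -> [1, 8, 15, 22, 29]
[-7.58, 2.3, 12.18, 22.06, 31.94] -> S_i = -7.58 + 9.88*i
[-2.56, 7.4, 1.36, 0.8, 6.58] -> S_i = Random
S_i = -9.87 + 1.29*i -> [-9.87, -8.58, -7.29, -6.0, -4.71]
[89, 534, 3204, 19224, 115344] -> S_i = 89*6^i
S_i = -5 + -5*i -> [-5, -10, -15, -20, -25]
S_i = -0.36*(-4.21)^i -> [-0.36, 1.52, -6.38, 26.86, -113.09]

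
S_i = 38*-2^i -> [38, -76, 152, -304, 608]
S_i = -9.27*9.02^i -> [-9.27, -83.62, -754.21, -6802.98, -61362.9]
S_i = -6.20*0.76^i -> [-6.2, -4.71, -3.58, -2.72, -2.07]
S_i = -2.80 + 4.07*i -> [-2.8, 1.27, 5.34, 9.41, 13.48]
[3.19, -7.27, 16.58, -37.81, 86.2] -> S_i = 3.19*(-2.28)^i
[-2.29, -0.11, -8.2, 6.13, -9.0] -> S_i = Random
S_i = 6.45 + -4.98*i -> [6.45, 1.47, -3.51, -8.49, -13.47]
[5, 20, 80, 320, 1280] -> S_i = 5*4^i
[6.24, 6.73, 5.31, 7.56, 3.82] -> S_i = Random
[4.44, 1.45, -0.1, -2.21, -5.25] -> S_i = Random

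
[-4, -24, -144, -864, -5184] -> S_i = -4*6^i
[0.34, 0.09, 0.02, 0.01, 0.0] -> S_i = 0.34*0.27^i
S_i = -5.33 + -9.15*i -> [-5.33, -14.48, -23.63, -32.78, -41.93]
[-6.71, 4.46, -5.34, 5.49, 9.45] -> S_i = Random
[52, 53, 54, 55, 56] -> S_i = 52 + 1*i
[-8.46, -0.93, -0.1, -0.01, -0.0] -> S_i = -8.46*0.11^i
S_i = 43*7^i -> [43, 301, 2107, 14749, 103243]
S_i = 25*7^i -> [25, 175, 1225, 8575, 60025]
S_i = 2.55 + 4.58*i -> [2.55, 7.13, 11.71, 16.29, 20.87]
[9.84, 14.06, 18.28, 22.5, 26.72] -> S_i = 9.84 + 4.22*i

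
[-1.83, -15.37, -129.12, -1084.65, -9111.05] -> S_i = -1.83*8.40^i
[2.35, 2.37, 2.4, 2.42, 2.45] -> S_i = 2.35*1.01^i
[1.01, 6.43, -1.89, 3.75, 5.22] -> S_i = Random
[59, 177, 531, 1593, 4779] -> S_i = 59*3^i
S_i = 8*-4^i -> [8, -32, 128, -512, 2048]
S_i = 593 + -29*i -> [593, 564, 535, 506, 477]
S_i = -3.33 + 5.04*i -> [-3.33, 1.71, 6.75, 11.79, 16.83]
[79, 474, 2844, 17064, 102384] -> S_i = 79*6^i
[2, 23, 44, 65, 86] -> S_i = 2 + 21*i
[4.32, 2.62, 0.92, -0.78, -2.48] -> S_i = 4.32 + -1.70*i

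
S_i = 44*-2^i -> [44, -88, 176, -352, 704]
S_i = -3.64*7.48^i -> [-3.64, -27.23, -203.66, -1523.37, -11394.83]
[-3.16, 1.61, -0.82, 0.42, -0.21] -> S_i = -3.16*(-0.51)^i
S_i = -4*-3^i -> [-4, 12, -36, 108, -324]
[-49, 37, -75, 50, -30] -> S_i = Random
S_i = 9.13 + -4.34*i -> [9.13, 4.79, 0.45, -3.89, -8.23]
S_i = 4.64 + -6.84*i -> [4.64, -2.2, -9.04, -15.88, -22.72]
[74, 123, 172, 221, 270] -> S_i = 74 + 49*i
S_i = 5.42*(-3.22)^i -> [5.42, -17.45, 56.2, -180.95, 582.67]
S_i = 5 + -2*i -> [5, 3, 1, -1, -3]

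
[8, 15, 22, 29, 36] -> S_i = 8 + 7*i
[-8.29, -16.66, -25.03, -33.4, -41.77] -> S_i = -8.29 + -8.37*i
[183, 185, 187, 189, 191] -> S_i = 183 + 2*i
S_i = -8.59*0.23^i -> [-8.59, -1.98, -0.45, -0.1, -0.02]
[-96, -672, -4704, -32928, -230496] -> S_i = -96*7^i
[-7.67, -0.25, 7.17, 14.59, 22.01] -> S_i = -7.67 + 7.42*i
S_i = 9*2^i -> [9, 18, 36, 72, 144]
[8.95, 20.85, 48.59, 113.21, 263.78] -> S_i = 8.95*2.33^i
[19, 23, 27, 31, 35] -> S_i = 19 + 4*i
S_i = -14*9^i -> [-14, -126, -1134, -10206, -91854]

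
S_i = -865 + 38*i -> [-865, -827, -789, -751, -713]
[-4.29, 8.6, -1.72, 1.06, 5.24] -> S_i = Random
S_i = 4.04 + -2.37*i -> [4.04, 1.67, -0.7, -3.07, -5.44]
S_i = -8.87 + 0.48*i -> [-8.87, -8.39, -7.91, -7.43, -6.95]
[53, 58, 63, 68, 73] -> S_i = 53 + 5*i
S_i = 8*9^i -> [8, 72, 648, 5832, 52488]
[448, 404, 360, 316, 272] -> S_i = 448 + -44*i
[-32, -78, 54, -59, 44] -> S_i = Random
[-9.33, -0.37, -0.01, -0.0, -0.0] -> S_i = -9.33*0.04^i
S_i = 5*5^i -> [5, 25, 125, 625, 3125]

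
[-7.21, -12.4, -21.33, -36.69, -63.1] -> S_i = -7.21*1.72^i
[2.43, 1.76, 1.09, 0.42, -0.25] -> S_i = 2.43 + -0.67*i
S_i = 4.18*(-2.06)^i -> [4.18, -8.61, 17.74, -36.54, 75.27]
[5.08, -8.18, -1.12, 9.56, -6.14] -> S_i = Random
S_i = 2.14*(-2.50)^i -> [2.14, -5.35, 13.38, -33.44, 83.59]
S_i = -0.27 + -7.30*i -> [-0.27, -7.57, -14.87, -22.17, -29.47]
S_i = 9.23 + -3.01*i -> [9.23, 6.22, 3.21, 0.2, -2.81]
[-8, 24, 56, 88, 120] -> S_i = -8 + 32*i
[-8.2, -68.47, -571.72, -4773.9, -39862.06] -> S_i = -8.20*8.35^i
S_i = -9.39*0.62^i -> [-9.39, -5.82, -3.61, -2.24, -1.39]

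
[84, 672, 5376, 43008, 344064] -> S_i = 84*8^i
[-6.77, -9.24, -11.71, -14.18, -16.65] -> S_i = -6.77 + -2.47*i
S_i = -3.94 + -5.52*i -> [-3.94, -9.46, -14.98, -20.5, -26.02]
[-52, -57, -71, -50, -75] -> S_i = Random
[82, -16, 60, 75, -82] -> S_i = Random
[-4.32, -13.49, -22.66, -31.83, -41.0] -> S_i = -4.32 + -9.17*i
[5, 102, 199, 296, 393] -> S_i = 5 + 97*i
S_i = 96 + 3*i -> [96, 99, 102, 105, 108]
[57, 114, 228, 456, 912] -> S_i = 57*2^i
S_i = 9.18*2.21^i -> [9.18, 20.29, 44.84, 99.09, 218.98]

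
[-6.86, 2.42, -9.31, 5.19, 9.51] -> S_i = Random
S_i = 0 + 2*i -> [0, 2, 4, 6, 8]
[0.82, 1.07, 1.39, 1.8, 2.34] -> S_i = 0.82*1.30^i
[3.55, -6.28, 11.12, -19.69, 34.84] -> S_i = 3.55*(-1.77)^i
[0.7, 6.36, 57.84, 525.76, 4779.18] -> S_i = 0.70*9.09^i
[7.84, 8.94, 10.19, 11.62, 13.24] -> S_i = 7.84*1.14^i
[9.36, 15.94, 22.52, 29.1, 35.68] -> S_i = 9.36 + 6.58*i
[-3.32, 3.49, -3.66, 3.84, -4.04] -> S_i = -3.32*(-1.05)^i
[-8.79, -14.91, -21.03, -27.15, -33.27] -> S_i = -8.79 + -6.12*i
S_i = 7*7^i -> [7, 49, 343, 2401, 16807]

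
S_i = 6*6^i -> [6, 36, 216, 1296, 7776]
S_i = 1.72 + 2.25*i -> [1.72, 3.97, 6.22, 8.47, 10.72]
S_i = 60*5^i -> [60, 300, 1500, 7500, 37500]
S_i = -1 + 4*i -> [-1, 3, 7, 11, 15]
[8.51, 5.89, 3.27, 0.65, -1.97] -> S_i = 8.51 + -2.62*i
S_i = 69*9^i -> [69, 621, 5589, 50301, 452709]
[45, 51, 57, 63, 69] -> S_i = 45 + 6*i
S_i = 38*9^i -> [38, 342, 3078, 27702, 249318]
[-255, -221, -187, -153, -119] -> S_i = -255 + 34*i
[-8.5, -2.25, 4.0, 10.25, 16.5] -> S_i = -8.50 + 6.25*i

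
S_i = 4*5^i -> [4, 20, 100, 500, 2500]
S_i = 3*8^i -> [3, 24, 192, 1536, 12288]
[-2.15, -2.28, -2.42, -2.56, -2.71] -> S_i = -2.15*1.06^i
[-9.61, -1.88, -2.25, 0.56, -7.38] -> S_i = Random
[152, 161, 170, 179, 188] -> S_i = 152 + 9*i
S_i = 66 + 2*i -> [66, 68, 70, 72, 74]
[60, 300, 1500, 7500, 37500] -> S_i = 60*5^i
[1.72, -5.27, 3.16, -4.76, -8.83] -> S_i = Random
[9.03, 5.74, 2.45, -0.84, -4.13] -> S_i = 9.03 + -3.29*i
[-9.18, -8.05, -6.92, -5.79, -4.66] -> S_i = -9.18 + 1.13*i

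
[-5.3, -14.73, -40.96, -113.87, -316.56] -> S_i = -5.30*2.78^i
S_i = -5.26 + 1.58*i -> [-5.26, -3.68, -2.1, -0.52, 1.06]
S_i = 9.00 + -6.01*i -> [9.0, 2.99, -3.02, -9.03, -15.04]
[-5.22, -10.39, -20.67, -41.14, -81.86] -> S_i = -5.22*1.99^i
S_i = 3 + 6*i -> [3, 9, 15, 21, 27]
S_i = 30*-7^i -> [30, -210, 1470, -10290, 72030]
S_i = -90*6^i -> [-90, -540, -3240, -19440, -116640]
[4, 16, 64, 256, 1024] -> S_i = 4*4^i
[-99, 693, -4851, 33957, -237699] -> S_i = -99*-7^i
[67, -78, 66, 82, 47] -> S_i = Random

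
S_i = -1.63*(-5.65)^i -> [-1.63, 9.21, -52.03, 293.99, -1661.04]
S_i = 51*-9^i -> [51, -459, 4131, -37179, 334611]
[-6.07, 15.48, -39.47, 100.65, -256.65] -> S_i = -6.07*(-2.55)^i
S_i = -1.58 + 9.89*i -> [-1.58, 8.31, 18.2, 28.09, 37.98]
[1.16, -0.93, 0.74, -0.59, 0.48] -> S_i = 1.16*(-0.80)^i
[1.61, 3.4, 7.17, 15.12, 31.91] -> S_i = 1.61*2.11^i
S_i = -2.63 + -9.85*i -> [-2.63, -12.48, -22.33, -32.18, -42.03]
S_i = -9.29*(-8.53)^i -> [-9.29, 79.24, -675.95, 5765.84, -49182.64]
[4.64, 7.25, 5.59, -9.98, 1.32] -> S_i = Random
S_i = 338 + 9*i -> [338, 347, 356, 365, 374]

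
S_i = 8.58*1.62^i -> [8.58, 13.9, 22.52, 36.48, 59.09]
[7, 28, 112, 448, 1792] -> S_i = 7*4^i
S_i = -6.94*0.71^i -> [-6.94, -4.93, -3.5, -2.48, -1.76]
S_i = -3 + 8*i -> [-3, 5, 13, 21, 29]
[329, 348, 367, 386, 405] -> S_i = 329 + 19*i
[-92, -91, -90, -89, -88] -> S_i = -92 + 1*i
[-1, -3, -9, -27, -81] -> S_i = -1*3^i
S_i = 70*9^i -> [70, 630, 5670, 51030, 459270]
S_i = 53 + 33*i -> [53, 86, 119, 152, 185]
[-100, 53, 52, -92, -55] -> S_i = Random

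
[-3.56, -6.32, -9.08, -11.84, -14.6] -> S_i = -3.56 + -2.76*i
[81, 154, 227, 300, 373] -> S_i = 81 + 73*i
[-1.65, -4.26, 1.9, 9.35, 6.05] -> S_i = Random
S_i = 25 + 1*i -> [25, 26, 27, 28, 29]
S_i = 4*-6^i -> [4, -24, 144, -864, 5184]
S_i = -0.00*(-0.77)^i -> [-0.0, 0.0, -0.0, 0.0, -0.0]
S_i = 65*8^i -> [65, 520, 4160, 33280, 266240]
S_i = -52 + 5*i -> [-52, -47, -42, -37, -32]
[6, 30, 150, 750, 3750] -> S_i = 6*5^i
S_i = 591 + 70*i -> [591, 661, 731, 801, 871]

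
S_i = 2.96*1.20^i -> [2.96, 3.55, 4.26, 5.11, 6.14]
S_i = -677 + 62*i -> [-677, -615, -553, -491, -429]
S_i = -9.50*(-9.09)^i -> [-9.5, 86.36, -784.97, 7135.35, -64860.33]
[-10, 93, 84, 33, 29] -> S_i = Random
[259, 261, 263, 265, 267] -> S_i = 259 + 2*i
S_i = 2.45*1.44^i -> [2.45, 3.53, 5.08, 7.32, 10.53]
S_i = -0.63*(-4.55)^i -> [-0.63, 2.87, -13.04, 59.34, -270.01]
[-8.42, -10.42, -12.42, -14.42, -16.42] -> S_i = -8.42 + -2.00*i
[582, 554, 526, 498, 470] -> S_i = 582 + -28*i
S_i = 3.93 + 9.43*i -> [3.93, 13.36, 22.79, 32.22, 41.65]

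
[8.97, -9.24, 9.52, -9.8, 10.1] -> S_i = 8.97*(-1.03)^i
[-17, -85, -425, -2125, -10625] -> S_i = -17*5^i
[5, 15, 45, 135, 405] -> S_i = 5*3^i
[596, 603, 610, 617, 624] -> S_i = 596 + 7*i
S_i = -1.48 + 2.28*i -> [-1.48, 0.8, 3.08, 5.36, 7.64]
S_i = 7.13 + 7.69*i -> [7.13, 14.82, 22.51, 30.2, 37.89]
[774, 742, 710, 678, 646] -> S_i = 774 + -32*i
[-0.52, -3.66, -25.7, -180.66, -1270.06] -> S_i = -0.52*7.03^i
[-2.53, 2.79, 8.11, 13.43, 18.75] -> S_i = -2.53 + 5.32*i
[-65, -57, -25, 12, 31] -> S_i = Random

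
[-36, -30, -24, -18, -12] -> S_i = -36 + 6*i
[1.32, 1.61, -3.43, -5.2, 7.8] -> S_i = Random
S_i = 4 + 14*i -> [4, 18, 32, 46, 60]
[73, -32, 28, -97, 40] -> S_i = Random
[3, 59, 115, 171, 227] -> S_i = 3 + 56*i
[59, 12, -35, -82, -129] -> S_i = 59 + -47*i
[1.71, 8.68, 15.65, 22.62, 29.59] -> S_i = 1.71 + 6.97*i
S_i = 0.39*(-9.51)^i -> [0.39, -3.71, 35.27, -335.43, 3189.97]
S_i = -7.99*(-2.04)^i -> [-7.99, 16.3, -33.25, 67.83, -138.38]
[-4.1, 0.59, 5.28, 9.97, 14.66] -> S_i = -4.10 + 4.69*i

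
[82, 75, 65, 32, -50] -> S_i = Random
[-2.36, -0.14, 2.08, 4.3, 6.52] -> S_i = -2.36 + 2.22*i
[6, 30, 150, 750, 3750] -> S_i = 6*5^i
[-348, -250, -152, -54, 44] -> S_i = -348 + 98*i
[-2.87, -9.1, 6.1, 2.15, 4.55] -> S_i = Random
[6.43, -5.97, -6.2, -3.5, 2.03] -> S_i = Random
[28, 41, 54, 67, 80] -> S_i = 28 + 13*i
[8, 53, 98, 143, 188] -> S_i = 8 + 45*i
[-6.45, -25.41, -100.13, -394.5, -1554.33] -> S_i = -6.45*3.94^i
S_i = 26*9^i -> [26, 234, 2106, 18954, 170586]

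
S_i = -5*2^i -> [-5, -10, -20, -40, -80]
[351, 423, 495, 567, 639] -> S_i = 351 + 72*i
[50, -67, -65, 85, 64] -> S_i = Random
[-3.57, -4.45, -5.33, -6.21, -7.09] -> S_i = -3.57 + -0.88*i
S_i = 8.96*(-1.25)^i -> [8.96, -11.2, 14.0, -17.5, 21.88]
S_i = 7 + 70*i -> [7, 77, 147, 217, 287]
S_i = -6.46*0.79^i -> [-6.46, -5.1, -4.03, -3.19, -2.52]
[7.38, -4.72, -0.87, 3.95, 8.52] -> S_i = Random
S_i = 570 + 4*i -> [570, 574, 578, 582, 586]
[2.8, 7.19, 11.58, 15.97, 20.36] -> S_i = 2.80 + 4.39*i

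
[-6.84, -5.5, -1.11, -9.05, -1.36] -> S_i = Random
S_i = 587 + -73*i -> [587, 514, 441, 368, 295]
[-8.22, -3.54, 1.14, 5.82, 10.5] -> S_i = -8.22 + 4.68*i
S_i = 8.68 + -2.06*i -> [8.68, 6.62, 4.56, 2.5, 0.44]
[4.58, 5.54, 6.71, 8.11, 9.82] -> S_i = 4.58*1.21^i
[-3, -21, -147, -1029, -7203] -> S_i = -3*7^i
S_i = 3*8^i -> [3, 24, 192, 1536, 12288]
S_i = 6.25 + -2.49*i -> [6.25, 3.76, 1.27, -1.22, -3.71]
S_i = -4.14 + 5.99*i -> [-4.14, 1.85, 7.84, 13.83, 19.82]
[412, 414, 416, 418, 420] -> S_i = 412 + 2*i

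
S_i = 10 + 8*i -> [10, 18, 26, 34, 42]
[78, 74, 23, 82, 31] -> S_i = Random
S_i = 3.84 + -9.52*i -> [3.84, -5.68, -15.2, -24.72, -34.24]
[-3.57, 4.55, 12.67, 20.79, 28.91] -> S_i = -3.57 + 8.12*i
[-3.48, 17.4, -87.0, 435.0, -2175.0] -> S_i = -3.48*(-5.00)^i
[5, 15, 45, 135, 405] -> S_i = 5*3^i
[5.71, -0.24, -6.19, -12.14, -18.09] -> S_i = 5.71 + -5.95*i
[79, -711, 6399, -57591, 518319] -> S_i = 79*-9^i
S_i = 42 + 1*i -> [42, 43, 44, 45, 46]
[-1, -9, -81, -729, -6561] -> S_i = -1*9^i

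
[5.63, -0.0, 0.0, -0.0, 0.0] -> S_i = 5.63*-0.00^i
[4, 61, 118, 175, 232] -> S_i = 4 + 57*i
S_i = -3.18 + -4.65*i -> [-3.18, -7.83, -12.48, -17.13, -21.78]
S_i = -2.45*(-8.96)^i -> [-2.45, 21.95, -196.69, 1762.34, -15790.58]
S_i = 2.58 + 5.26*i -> [2.58, 7.84, 13.1, 18.36, 23.62]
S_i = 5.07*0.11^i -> [5.07, 0.56, 0.06, 0.01, 0.0]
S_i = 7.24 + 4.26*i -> [7.24, 11.5, 15.76, 20.02, 24.28]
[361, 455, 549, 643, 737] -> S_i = 361 + 94*i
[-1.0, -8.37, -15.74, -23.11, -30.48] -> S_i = -1.00 + -7.37*i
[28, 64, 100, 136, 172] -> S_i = 28 + 36*i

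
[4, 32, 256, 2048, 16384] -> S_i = 4*8^i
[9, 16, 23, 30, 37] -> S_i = 9 + 7*i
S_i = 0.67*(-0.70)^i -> [0.67, -0.47, 0.33, -0.23, 0.16]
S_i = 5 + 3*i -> [5, 8, 11, 14, 17]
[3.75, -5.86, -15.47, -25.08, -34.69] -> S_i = 3.75 + -9.61*i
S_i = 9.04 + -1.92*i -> [9.04, 7.12, 5.2, 3.28, 1.36]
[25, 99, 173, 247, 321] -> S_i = 25 + 74*i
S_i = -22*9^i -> [-22, -198, -1782, -16038, -144342]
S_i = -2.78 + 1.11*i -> [-2.78, -1.67, -0.56, 0.55, 1.66]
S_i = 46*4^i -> [46, 184, 736, 2944, 11776]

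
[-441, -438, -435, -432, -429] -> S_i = -441 + 3*i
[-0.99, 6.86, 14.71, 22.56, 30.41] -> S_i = -0.99 + 7.85*i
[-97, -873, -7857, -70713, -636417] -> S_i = -97*9^i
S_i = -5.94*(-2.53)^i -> [-5.94, 15.03, -38.02, 96.19, -243.37]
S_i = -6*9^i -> [-6, -54, -486, -4374, -39366]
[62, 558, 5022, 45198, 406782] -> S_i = 62*9^i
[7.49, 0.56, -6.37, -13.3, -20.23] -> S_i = 7.49 + -6.93*i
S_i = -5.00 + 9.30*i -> [-5.0, 4.3, 13.6, 22.9, 32.2]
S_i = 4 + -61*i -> [4, -57, -118, -179, -240]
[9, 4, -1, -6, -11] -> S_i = 9 + -5*i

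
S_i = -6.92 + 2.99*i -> [-6.92, -3.93, -0.94, 2.05, 5.04]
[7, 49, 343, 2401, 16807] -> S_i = 7*7^i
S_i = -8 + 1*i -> [-8, -7, -6, -5, -4]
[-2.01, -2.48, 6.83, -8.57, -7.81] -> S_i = Random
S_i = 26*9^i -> [26, 234, 2106, 18954, 170586]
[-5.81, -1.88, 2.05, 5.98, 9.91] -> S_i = -5.81 + 3.93*i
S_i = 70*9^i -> [70, 630, 5670, 51030, 459270]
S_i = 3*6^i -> [3, 18, 108, 648, 3888]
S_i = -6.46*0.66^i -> [-6.46, -4.26, -2.81, -1.86, -1.23]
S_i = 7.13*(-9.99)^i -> [7.13, -71.23, 711.57, -7108.63, 71015.23]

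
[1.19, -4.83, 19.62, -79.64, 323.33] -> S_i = 1.19*(-4.06)^i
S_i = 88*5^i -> [88, 440, 2200, 11000, 55000]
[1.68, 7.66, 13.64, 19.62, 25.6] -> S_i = 1.68 + 5.98*i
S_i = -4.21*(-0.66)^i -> [-4.21, 2.78, -1.83, 1.21, -0.8]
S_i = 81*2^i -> [81, 162, 324, 648, 1296]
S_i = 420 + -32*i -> [420, 388, 356, 324, 292]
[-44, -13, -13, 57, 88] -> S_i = Random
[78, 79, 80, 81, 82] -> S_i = 78 + 1*i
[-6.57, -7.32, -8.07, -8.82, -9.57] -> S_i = -6.57 + -0.75*i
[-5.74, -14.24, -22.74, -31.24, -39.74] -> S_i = -5.74 + -8.50*i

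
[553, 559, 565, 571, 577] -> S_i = 553 + 6*i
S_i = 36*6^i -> [36, 216, 1296, 7776, 46656]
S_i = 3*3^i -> [3, 9, 27, 81, 243]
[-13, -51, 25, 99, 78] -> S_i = Random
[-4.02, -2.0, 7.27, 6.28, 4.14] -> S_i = Random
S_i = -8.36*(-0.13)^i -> [-8.36, 1.09, -0.14, 0.02, -0.0]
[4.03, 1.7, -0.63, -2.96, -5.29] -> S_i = 4.03 + -2.33*i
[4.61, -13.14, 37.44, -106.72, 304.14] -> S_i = 4.61*(-2.85)^i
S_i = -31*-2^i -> [-31, 62, -124, 248, -496]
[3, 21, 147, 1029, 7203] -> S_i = 3*7^i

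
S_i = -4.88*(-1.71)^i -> [-4.88, 8.34, -14.27, 24.4, -41.73]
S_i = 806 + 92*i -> [806, 898, 990, 1082, 1174]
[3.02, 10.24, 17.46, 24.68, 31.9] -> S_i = 3.02 + 7.22*i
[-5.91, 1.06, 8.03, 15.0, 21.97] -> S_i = -5.91 + 6.97*i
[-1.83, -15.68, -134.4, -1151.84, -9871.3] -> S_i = -1.83*8.57^i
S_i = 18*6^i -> [18, 108, 648, 3888, 23328]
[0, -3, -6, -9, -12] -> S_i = 0 + -3*i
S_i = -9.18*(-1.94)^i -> [-9.18, 17.81, -34.55, 67.03, -130.03]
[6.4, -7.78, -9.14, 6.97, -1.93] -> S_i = Random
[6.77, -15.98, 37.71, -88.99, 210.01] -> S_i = 6.77*(-2.36)^i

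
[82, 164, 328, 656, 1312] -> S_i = 82*2^i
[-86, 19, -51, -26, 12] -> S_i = Random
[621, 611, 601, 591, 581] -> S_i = 621 + -10*i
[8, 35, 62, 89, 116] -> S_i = 8 + 27*i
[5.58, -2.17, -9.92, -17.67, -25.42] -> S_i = 5.58 + -7.75*i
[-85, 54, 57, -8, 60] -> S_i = Random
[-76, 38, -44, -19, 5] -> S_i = Random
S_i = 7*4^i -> [7, 28, 112, 448, 1792]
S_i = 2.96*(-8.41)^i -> [2.96, -24.89, 209.36, -1760.68, 14807.29]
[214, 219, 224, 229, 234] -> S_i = 214 + 5*i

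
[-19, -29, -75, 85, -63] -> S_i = Random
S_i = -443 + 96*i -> [-443, -347, -251, -155, -59]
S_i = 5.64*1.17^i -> [5.64, 6.6, 7.72, 9.03, 10.57]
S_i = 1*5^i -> [1, 5, 25, 125, 625]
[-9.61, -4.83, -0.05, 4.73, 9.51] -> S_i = -9.61 + 4.78*i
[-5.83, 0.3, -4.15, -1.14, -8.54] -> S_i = Random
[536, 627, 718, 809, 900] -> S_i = 536 + 91*i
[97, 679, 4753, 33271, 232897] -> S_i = 97*7^i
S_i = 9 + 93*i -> [9, 102, 195, 288, 381]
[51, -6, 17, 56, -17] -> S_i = Random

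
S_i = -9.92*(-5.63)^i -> [-9.92, 55.85, -314.43, 1770.26, -9966.56]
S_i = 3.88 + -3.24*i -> [3.88, 0.64, -2.6, -5.84, -9.08]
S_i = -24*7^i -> [-24, -168, -1176, -8232, -57624]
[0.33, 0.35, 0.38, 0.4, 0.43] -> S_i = 0.33*1.07^i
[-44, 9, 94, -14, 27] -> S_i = Random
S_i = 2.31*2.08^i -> [2.31, 4.8, 9.99, 20.79, 43.24]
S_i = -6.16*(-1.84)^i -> [-6.16, 11.33, -20.86, 38.37, -70.61]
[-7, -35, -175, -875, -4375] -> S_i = -7*5^i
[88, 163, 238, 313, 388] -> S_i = 88 + 75*i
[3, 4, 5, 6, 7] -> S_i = 3 + 1*i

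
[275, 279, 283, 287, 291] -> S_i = 275 + 4*i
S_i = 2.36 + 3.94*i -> [2.36, 6.3, 10.24, 14.18, 18.12]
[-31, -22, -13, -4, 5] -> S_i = -31 + 9*i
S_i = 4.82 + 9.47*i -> [4.82, 14.29, 23.76, 33.23, 42.7]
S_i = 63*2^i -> [63, 126, 252, 504, 1008]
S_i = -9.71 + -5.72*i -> [-9.71, -15.43, -21.15, -26.87, -32.59]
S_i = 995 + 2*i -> [995, 997, 999, 1001, 1003]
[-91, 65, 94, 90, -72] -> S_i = Random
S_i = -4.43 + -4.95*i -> [-4.43, -9.38, -14.33, -19.28, -24.23]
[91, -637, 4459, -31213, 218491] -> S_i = 91*-7^i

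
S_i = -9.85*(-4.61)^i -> [-9.85, 45.41, -209.33, 965.03, -4448.77]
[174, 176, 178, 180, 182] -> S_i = 174 + 2*i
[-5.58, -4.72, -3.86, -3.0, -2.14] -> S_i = -5.58 + 0.86*i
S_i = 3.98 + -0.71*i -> [3.98, 3.27, 2.56, 1.85, 1.14]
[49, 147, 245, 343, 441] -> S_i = 49 + 98*i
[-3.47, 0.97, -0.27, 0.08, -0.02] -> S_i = -3.47*(-0.28)^i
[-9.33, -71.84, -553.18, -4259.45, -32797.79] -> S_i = -9.33*7.70^i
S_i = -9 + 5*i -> [-9, -4, 1, 6, 11]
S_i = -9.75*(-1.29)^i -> [-9.75, 12.58, -16.22, 20.93, -27.0]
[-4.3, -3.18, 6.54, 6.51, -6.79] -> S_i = Random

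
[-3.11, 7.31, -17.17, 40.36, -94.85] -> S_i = -3.11*(-2.35)^i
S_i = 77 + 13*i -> [77, 90, 103, 116, 129]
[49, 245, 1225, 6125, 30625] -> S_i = 49*5^i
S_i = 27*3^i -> [27, 81, 243, 729, 2187]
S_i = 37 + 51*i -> [37, 88, 139, 190, 241]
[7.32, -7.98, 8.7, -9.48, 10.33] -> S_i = 7.32*(-1.09)^i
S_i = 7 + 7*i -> [7, 14, 21, 28, 35]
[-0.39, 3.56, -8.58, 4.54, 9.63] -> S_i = Random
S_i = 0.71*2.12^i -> [0.71, 1.51, 3.19, 6.76, 14.34]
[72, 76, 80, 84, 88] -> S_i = 72 + 4*i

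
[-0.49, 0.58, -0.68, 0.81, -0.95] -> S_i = -0.49*(-1.18)^i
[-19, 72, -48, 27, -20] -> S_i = Random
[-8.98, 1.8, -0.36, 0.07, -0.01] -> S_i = -8.98*(-0.20)^i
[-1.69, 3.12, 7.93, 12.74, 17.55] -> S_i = -1.69 + 4.81*i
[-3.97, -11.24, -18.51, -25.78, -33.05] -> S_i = -3.97 + -7.27*i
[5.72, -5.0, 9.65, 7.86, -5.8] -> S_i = Random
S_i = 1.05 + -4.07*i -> [1.05, -3.02, -7.09, -11.16, -15.23]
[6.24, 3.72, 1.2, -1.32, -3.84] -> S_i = 6.24 + -2.52*i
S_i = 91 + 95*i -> [91, 186, 281, 376, 471]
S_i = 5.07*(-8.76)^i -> [5.07, -44.41, 389.06, -3408.16, 29855.5]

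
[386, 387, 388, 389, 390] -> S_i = 386 + 1*i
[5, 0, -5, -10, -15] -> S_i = 5 + -5*i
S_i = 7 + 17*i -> [7, 24, 41, 58, 75]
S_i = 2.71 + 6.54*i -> [2.71, 9.25, 15.79, 22.33, 28.87]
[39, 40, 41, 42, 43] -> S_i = 39 + 1*i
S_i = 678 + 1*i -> [678, 679, 680, 681, 682]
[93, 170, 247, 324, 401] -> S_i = 93 + 77*i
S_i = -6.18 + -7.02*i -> [-6.18, -13.2, -20.22, -27.24, -34.26]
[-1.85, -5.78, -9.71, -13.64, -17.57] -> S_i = -1.85 + -3.93*i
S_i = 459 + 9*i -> [459, 468, 477, 486, 495]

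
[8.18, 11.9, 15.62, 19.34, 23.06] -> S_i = 8.18 + 3.72*i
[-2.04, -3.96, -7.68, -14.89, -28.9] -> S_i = -2.04*1.94^i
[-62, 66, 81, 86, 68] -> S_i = Random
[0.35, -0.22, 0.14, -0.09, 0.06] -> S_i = 0.35*(-0.63)^i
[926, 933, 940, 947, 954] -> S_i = 926 + 7*i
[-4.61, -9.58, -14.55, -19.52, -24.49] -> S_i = -4.61 + -4.97*i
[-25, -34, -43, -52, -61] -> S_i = -25 + -9*i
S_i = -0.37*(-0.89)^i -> [-0.37, 0.33, -0.29, 0.26, -0.23]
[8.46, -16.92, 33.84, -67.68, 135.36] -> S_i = 8.46*(-2.00)^i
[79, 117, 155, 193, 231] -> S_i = 79 + 38*i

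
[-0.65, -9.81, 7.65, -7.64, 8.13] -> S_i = Random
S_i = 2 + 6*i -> [2, 8, 14, 20, 26]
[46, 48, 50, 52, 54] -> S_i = 46 + 2*i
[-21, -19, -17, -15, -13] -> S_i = -21 + 2*i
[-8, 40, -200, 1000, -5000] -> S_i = -8*-5^i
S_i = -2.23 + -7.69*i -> [-2.23, -9.92, -17.61, -25.3, -32.99]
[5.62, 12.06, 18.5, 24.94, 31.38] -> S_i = 5.62 + 6.44*i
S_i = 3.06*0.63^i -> [3.06, 1.93, 1.21, 0.77, 0.48]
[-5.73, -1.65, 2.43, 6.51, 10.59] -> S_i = -5.73 + 4.08*i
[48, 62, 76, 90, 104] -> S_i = 48 + 14*i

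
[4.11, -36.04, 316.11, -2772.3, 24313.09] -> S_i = 4.11*(-8.77)^i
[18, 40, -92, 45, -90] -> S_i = Random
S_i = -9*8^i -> [-9, -72, -576, -4608, -36864]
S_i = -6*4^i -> [-6, -24, -96, -384, -1536]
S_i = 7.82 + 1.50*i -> [7.82, 9.32, 10.82, 12.32, 13.82]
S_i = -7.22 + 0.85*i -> [-7.22, -6.37, -5.52, -4.67, -3.82]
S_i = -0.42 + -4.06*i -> [-0.42, -4.48, -8.54, -12.6, -16.66]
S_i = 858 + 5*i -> [858, 863, 868, 873, 878]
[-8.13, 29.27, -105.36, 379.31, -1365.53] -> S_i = -8.13*(-3.60)^i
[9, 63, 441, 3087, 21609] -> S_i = 9*7^i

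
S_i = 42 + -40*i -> [42, 2, -38, -78, -118]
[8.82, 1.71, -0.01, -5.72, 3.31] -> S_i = Random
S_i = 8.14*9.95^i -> [8.14, 80.99, 805.88, 8018.51, 79784.17]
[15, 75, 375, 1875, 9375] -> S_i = 15*5^i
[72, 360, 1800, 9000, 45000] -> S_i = 72*5^i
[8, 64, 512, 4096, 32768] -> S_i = 8*8^i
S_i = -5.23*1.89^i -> [-5.23, -9.88, -18.68, -35.31, -66.73]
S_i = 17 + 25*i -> [17, 42, 67, 92, 117]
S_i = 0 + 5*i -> [0, 5, 10, 15, 20]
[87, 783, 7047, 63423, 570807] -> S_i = 87*9^i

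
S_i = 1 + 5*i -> [1, 6, 11, 16, 21]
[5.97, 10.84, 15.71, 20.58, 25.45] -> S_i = 5.97 + 4.87*i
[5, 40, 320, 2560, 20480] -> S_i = 5*8^i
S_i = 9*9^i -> [9, 81, 729, 6561, 59049]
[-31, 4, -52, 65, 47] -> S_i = Random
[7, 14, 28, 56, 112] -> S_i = 7*2^i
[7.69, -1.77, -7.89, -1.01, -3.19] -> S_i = Random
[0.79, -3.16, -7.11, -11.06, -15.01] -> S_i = 0.79 + -3.95*i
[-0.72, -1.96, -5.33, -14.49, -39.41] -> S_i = -0.72*2.72^i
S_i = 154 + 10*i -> [154, 164, 174, 184, 194]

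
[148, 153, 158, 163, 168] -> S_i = 148 + 5*i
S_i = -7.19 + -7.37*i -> [-7.19, -14.56, -21.93, -29.3, -36.67]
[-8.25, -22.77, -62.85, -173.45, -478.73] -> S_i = -8.25*2.76^i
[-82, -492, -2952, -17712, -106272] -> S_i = -82*6^i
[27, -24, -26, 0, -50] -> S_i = Random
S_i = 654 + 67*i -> [654, 721, 788, 855, 922]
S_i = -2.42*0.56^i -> [-2.42, -1.36, -0.76, -0.42, -0.24]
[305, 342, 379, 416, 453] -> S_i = 305 + 37*i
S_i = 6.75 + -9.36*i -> [6.75, -2.61, -11.97, -21.33, -30.69]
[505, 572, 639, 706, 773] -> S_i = 505 + 67*i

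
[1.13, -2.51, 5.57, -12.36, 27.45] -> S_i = 1.13*(-2.22)^i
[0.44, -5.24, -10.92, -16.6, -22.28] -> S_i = 0.44 + -5.68*i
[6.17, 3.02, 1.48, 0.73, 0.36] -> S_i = 6.17*0.49^i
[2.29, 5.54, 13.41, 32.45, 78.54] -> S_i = 2.29*2.42^i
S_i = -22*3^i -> [-22, -66, -198, -594, -1782]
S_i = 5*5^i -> [5, 25, 125, 625, 3125]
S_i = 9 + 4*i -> [9, 13, 17, 21, 25]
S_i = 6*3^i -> [6, 18, 54, 162, 486]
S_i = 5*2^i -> [5, 10, 20, 40, 80]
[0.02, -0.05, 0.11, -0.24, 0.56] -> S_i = 0.02*(-2.30)^i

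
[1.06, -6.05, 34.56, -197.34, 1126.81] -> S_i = 1.06*(-5.71)^i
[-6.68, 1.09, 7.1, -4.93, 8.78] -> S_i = Random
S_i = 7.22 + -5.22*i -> [7.22, 2.0, -3.22, -8.44, -13.66]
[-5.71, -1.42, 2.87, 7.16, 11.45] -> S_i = -5.71 + 4.29*i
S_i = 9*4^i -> [9, 36, 144, 576, 2304]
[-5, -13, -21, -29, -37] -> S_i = -5 + -8*i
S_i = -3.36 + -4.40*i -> [-3.36, -7.76, -12.16, -16.56, -20.96]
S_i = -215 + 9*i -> [-215, -206, -197, -188, -179]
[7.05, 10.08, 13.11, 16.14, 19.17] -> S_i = 7.05 + 3.03*i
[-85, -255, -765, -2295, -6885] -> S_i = -85*3^i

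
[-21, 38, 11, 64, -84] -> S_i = Random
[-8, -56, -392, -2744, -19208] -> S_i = -8*7^i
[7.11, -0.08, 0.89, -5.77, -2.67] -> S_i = Random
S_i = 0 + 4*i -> [0, 4, 8, 12, 16]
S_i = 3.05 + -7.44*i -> [3.05, -4.39, -11.83, -19.27, -26.71]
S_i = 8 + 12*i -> [8, 20, 32, 44, 56]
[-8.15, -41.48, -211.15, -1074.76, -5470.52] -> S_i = -8.15*5.09^i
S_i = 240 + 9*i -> [240, 249, 258, 267, 276]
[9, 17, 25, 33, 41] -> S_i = 9 + 8*i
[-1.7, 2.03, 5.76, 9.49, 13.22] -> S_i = -1.70 + 3.73*i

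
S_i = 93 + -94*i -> [93, -1, -95, -189, -283]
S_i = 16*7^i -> [16, 112, 784, 5488, 38416]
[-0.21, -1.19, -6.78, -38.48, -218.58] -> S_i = -0.21*5.68^i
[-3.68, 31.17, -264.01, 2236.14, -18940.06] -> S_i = -3.68*(-8.47)^i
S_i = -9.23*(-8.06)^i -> [-9.23, 74.39, -599.61, 4832.89, -38953.09]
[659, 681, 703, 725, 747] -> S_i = 659 + 22*i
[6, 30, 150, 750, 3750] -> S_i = 6*5^i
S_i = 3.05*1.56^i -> [3.05, 4.76, 7.42, 11.58, 18.06]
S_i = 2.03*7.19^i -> [2.03, 14.6, 104.94, 754.54, 5425.15]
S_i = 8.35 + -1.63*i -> [8.35, 6.72, 5.09, 3.46, 1.83]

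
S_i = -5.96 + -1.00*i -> [-5.96, -6.96, -7.96, -8.96, -9.96]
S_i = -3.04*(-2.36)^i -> [-3.04, 7.17, -16.93, 39.96, -94.3]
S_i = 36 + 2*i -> [36, 38, 40, 42, 44]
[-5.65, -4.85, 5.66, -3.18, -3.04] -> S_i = Random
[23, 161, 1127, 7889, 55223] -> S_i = 23*7^i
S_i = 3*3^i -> [3, 9, 27, 81, 243]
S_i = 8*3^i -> [8, 24, 72, 216, 648]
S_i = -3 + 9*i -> [-3, 6, 15, 24, 33]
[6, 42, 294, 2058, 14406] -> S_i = 6*7^i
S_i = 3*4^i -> [3, 12, 48, 192, 768]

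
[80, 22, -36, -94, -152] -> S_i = 80 + -58*i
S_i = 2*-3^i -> [2, -6, 18, -54, 162]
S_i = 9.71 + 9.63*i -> [9.71, 19.34, 28.97, 38.6, 48.23]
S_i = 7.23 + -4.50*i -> [7.23, 2.73, -1.77, -6.27, -10.77]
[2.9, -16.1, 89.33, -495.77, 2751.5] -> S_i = 2.90*(-5.55)^i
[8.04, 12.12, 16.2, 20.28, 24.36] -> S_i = 8.04 + 4.08*i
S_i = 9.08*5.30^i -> [9.08, 48.12, 255.06, 1351.8, 7164.56]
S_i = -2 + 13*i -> [-2, 11, 24, 37, 50]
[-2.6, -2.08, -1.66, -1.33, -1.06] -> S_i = -2.60*0.80^i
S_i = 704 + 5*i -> [704, 709, 714, 719, 724]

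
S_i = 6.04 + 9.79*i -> [6.04, 15.83, 25.62, 35.41, 45.2]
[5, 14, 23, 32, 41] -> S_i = 5 + 9*i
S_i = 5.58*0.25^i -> [5.58, 1.4, 0.35, 0.09, 0.02]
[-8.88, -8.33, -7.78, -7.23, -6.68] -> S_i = -8.88 + 0.55*i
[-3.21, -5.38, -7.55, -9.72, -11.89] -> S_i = -3.21 + -2.17*i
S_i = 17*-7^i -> [17, -119, 833, -5831, 40817]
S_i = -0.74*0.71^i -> [-0.74, -0.53, -0.37, -0.26, -0.19]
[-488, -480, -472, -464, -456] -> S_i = -488 + 8*i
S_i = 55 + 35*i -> [55, 90, 125, 160, 195]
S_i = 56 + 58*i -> [56, 114, 172, 230, 288]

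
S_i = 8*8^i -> [8, 64, 512, 4096, 32768]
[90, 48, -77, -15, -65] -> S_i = Random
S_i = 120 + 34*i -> [120, 154, 188, 222, 256]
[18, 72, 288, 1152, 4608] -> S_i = 18*4^i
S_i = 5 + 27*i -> [5, 32, 59, 86, 113]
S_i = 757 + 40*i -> [757, 797, 837, 877, 917]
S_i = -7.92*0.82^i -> [-7.92, -6.49, -5.33, -4.37, -3.58]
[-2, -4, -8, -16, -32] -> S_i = -2*2^i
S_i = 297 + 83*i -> [297, 380, 463, 546, 629]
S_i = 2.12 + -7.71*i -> [2.12, -5.59, -13.3, -21.01, -28.72]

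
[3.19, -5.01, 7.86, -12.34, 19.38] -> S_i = 3.19*(-1.57)^i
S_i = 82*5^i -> [82, 410, 2050, 10250, 51250]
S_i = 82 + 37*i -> [82, 119, 156, 193, 230]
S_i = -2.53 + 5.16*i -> [-2.53, 2.63, 7.79, 12.95, 18.11]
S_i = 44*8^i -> [44, 352, 2816, 22528, 180224]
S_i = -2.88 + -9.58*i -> [-2.88, -12.46, -22.04, -31.62, -41.2]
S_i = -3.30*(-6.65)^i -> [-3.3, 21.94, -145.93, 970.46, -6453.58]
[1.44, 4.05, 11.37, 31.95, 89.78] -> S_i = 1.44*2.81^i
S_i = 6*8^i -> [6, 48, 384, 3072, 24576]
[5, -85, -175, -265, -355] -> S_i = 5 + -90*i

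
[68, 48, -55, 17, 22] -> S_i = Random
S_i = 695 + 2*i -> [695, 697, 699, 701, 703]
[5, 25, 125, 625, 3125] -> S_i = 5*5^i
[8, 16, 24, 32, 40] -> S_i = 8 + 8*i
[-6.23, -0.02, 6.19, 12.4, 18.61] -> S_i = -6.23 + 6.21*i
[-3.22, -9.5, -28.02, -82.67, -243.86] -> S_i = -3.22*2.95^i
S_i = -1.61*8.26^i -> [-1.61, -13.3, -109.85, -907.33, -7494.56]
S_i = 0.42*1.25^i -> [0.42, 0.52, 0.66, 0.82, 1.03]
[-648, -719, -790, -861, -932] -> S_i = -648 + -71*i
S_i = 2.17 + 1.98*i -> [2.17, 4.15, 6.13, 8.11, 10.09]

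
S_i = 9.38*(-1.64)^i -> [9.38, -15.38, 25.23, -41.37, 67.85]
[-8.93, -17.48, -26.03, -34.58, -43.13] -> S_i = -8.93 + -8.55*i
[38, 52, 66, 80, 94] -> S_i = 38 + 14*i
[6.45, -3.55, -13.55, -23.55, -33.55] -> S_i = 6.45 + -10.00*i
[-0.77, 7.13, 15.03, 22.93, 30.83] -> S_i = -0.77 + 7.90*i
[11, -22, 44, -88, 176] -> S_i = 11*-2^i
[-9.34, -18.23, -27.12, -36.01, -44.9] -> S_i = -9.34 + -8.89*i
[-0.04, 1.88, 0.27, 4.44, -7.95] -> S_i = Random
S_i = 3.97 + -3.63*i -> [3.97, 0.34, -3.29, -6.92, -10.55]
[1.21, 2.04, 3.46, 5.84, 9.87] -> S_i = 1.21*1.69^i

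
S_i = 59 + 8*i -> [59, 67, 75, 83, 91]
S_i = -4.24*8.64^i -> [-4.24, -36.63, -316.51, -2734.68, -23627.67]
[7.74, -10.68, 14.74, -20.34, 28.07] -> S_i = 7.74*(-1.38)^i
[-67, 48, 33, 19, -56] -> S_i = Random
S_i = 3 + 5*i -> [3, 8, 13, 18, 23]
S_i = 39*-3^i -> [39, -117, 351, -1053, 3159]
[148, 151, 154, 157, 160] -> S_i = 148 + 3*i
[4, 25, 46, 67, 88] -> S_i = 4 + 21*i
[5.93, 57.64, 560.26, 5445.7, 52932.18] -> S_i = 5.93*9.72^i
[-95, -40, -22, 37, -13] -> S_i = Random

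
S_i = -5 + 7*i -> [-5, 2, 9, 16, 23]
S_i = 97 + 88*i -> [97, 185, 273, 361, 449]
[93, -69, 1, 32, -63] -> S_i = Random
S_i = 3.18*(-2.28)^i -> [3.18, -7.25, 16.53, -37.69, 85.93]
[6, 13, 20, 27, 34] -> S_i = 6 + 7*i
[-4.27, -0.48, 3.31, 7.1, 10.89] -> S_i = -4.27 + 3.79*i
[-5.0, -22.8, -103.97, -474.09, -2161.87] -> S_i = -5.00*4.56^i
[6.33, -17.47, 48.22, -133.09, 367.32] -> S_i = 6.33*(-2.76)^i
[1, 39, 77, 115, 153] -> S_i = 1 + 38*i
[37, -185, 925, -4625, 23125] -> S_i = 37*-5^i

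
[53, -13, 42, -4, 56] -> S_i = Random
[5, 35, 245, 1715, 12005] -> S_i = 5*7^i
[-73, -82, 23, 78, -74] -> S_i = Random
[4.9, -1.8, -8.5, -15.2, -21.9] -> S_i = 4.90 + -6.70*i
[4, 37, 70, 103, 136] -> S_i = 4 + 33*i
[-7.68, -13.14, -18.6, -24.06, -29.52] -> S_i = -7.68 + -5.46*i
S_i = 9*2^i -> [9, 18, 36, 72, 144]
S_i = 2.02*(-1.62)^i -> [2.02, -3.27, 5.3, -8.59, 13.91]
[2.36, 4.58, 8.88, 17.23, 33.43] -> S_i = 2.36*1.94^i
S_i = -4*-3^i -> [-4, 12, -36, 108, -324]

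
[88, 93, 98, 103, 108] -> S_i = 88 + 5*i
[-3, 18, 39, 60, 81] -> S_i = -3 + 21*i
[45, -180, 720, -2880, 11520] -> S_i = 45*-4^i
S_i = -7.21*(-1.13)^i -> [-7.21, 8.15, -9.21, 10.4, -11.76]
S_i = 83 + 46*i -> [83, 129, 175, 221, 267]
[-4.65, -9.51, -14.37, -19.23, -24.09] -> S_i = -4.65 + -4.86*i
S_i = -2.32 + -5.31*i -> [-2.32, -7.63, -12.94, -18.25, -23.56]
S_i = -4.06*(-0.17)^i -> [-4.06, 0.69, -0.12, 0.02, -0.0]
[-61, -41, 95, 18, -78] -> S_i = Random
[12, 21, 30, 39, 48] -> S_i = 12 + 9*i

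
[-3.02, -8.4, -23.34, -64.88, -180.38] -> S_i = -3.02*2.78^i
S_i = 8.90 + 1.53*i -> [8.9, 10.43, 11.96, 13.49, 15.02]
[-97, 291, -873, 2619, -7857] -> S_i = -97*-3^i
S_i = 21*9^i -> [21, 189, 1701, 15309, 137781]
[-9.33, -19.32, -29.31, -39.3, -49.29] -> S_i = -9.33 + -9.99*i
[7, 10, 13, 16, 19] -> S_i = 7 + 3*i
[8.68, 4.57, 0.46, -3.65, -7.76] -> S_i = 8.68 + -4.11*i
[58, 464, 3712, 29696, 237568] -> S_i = 58*8^i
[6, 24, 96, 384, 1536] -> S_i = 6*4^i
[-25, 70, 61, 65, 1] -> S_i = Random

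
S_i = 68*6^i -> [68, 408, 2448, 14688, 88128]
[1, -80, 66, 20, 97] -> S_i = Random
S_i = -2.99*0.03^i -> [-2.99, -0.09, -0.0, -0.0, -0.0]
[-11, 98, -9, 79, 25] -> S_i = Random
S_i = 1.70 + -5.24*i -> [1.7, -3.54, -8.78, -14.02, -19.26]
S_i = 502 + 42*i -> [502, 544, 586, 628, 670]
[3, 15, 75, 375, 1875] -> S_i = 3*5^i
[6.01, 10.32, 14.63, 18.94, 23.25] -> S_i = 6.01 + 4.31*i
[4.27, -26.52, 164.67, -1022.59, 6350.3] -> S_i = 4.27*(-6.21)^i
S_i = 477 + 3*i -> [477, 480, 483, 486, 489]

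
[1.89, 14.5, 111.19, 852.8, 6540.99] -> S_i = 1.89*7.67^i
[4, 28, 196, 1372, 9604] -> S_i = 4*7^i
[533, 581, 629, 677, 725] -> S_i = 533 + 48*i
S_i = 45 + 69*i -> [45, 114, 183, 252, 321]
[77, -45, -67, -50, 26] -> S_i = Random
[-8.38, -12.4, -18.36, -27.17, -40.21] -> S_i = -8.38*1.48^i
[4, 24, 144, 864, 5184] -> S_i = 4*6^i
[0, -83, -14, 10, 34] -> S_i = Random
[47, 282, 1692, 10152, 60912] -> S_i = 47*6^i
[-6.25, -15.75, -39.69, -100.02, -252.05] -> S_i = -6.25*2.52^i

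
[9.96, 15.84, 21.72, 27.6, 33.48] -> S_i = 9.96 + 5.88*i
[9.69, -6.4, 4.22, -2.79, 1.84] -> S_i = 9.69*(-0.66)^i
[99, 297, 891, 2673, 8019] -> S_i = 99*3^i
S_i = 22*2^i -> [22, 44, 88, 176, 352]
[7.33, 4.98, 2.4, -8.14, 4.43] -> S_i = Random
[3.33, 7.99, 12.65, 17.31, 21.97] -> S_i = 3.33 + 4.66*i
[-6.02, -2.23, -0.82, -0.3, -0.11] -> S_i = -6.02*0.37^i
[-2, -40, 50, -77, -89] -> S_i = Random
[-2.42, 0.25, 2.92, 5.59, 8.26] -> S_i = -2.42 + 2.67*i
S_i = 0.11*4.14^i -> [0.11, 0.46, 1.89, 7.81, 32.31]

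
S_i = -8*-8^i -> [-8, 64, -512, 4096, -32768]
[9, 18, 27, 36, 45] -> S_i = 9 + 9*i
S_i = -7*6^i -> [-7, -42, -252, -1512, -9072]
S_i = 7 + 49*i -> [7, 56, 105, 154, 203]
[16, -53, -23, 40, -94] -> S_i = Random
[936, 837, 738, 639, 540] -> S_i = 936 + -99*i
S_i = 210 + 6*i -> [210, 216, 222, 228, 234]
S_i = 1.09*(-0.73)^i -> [1.09, -0.8, 0.58, -0.42, 0.31]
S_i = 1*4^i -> [1, 4, 16, 64, 256]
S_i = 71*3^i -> [71, 213, 639, 1917, 5751]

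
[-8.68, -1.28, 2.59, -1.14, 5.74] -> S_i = Random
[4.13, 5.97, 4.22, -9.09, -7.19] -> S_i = Random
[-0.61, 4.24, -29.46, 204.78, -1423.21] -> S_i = -0.61*(-6.95)^i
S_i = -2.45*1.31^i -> [-2.45, -3.21, -4.2, -5.51, -7.22]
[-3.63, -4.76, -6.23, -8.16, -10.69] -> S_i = -3.63*1.31^i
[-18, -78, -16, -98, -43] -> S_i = Random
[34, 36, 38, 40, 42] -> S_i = 34 + 2*i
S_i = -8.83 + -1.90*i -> [-8.83, -10.73, -12.63, -14.53, -16.43]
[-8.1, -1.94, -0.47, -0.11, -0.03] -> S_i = -8.10*0.24^i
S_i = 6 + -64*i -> [6, -58, -122, -186, -250]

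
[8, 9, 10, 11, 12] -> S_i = 8 + 1*i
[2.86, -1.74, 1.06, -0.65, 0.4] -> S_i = 2.86*(-0.61)^i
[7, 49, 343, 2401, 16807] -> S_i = 7*7^i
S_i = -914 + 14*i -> [-914, -900, -886, -872, -858]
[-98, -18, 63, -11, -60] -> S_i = Random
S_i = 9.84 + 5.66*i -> [9.84, 15.5, 21.16, 26.82, 32.48]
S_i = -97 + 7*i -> [-97, -90, -83, -76, -69]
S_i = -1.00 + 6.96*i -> [-1.0, 5.96, 12.92, 19.88, 26.84]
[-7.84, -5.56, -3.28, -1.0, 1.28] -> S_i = -7.84 + 2.28*i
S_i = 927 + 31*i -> [927, 958, 989, 1020, 1051]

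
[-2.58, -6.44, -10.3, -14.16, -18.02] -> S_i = -2.58 + -3.86*i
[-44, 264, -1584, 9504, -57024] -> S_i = -44*-6^i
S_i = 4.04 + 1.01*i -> [4.04, 5.05, 6.06, 7.07, 8.08]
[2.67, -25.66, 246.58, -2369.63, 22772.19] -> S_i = 2.67*(-9.61)^i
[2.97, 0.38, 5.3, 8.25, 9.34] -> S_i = Random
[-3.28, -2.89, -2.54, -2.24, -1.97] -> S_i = -3.28*0.88^i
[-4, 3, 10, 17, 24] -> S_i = -4 + 7*i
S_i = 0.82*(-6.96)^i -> [0.82, -5.71, 39.72, -276.47, 1924.2]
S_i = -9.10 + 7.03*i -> [-9.1, -2.07, 4.96, 11.99, 19.02]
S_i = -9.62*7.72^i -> [-9.62, -74.27, -573.34, -4426.16, -34169.94]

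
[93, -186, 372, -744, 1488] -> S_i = 93*-2^i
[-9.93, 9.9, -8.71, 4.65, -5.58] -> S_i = Random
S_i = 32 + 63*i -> [32, 95, 158, 221, 284]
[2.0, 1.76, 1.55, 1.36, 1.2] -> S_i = 2.00*0.88^i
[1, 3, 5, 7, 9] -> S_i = 1 + 2*i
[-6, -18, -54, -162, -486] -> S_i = -6*3^i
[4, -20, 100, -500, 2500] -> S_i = 4*-5^i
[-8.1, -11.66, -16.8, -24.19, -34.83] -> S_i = -8.10*1.44^i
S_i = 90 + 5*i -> [90, 95, 100, 105, 110]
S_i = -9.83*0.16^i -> [-9.83, -1.57, -0.25, -0.04, -0.01]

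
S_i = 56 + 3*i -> [56, 59, 62, 65, 68]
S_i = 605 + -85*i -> [605, 520, 435, 350, 265]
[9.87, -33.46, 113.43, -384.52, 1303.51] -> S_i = 9.87*(-3.39)^i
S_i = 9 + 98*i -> [9, 107, 205, 303, 401]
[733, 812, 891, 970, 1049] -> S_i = 733 + 79*i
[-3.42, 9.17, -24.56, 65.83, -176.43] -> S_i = -3.42*(-2.68)^i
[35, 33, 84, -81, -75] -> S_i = Random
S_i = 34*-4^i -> [34, -136, 544, -2176, 8704]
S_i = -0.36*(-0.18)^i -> [-0.36, 0.06, -0.01, 0.0, -0.0]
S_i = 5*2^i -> [5, 10, 20, 40, 80]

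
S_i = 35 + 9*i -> [35, 44, 53, 62, 71]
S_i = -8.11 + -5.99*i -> [-8.11, -14.1, -20.09, -26.08, -32.07]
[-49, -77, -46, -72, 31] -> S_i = Random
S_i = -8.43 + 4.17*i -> [-8.43, -4.26, -0.09, 4.08, 8.25]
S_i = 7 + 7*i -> [7, 14, 21, 28, 35]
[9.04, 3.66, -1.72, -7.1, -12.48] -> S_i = 9.04 + -5.38*i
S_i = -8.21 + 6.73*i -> [-8.21, -1.48, 5.25, 11.98, 18.71]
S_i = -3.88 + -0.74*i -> [-3.88, -4.62, -5.36, -6.1, -6.84]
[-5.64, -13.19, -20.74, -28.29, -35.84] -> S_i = -5.64 + -7.55*i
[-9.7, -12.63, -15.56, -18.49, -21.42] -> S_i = -9.70 + -2.93*i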